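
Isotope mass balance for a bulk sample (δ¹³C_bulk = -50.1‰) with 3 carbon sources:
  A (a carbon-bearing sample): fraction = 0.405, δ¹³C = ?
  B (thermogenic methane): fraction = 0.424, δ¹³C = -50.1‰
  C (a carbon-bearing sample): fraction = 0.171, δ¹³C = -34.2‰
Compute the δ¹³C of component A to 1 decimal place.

-56.8‰

Isotope mass balance: δ_bulk = Σ fᵢ·δᵢ.
-50.1 = 0.405×δ_A + 0.424×(-50.1) + 0.171×(-34.2)
0.405·δ_A = -50.1 − (-27.091) = -23.009
δ_A = -23.009 / 0.405 = -56.81‰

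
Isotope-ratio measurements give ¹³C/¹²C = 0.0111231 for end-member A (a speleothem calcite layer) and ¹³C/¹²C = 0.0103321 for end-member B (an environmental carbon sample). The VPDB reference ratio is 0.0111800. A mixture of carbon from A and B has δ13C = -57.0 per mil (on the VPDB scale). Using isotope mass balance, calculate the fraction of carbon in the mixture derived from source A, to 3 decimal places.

0.266

δ_A = (0.0111231/0.0111800 − 1)×1000 = (0.994911 − 1)×1000 = -5.089 per mil
δ_B = (0.0103321/0.0111800 − 1)×1000 = (0.924159 − 1)×1000 = -75.841 per mil
f_A = (δ_mix − δ_B)/(δ_A − δ_B) = (-57.0 − (-75.841))/(-5.089 − (-75.841))
f_A = 18.841 / 70.751 = 0.2663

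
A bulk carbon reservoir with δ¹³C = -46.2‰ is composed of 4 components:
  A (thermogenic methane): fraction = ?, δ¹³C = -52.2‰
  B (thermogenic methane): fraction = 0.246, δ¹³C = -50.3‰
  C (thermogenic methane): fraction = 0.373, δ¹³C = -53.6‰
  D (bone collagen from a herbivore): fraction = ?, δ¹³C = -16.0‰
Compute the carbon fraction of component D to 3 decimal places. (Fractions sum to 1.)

Let f_D and f_A be the unknown fractions; fractions sum to 1 so f_D + f_A = 0.381.
Mass balance: Σ fᵢ·δᵢ = δ_bulk ⇒ f_D·(-16.0) + f_A·(-52.2) = -46.2 − (-32.367) = -13.833
Substitute f_A = 0.381 − f_D:
f_D·(-16.0 − -52.2) = -13.833 − 0.381×(-52.2) = 6.055
f_D = 6.055 / 36.2 = 0.1673

0.167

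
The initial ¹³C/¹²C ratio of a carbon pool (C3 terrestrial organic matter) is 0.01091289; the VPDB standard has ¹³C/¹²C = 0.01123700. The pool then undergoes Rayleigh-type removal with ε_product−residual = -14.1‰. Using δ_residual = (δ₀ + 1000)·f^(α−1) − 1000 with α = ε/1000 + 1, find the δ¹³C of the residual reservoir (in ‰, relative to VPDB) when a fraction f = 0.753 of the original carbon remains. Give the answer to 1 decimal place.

-25.0‰

δ₀ = (0.01091289/0.01123700 − 1)×1000 = (0.971157 − 1)×1000 = -28.843‰
α − 1 = ε/1000 = -0.0141
f^(α−1) = 0.753^(-0.0141) = 1.004008
δ_res = (-28.843 + 1000) × 1.004008 − 1000 = 975.049 − 1000 = -24.95‰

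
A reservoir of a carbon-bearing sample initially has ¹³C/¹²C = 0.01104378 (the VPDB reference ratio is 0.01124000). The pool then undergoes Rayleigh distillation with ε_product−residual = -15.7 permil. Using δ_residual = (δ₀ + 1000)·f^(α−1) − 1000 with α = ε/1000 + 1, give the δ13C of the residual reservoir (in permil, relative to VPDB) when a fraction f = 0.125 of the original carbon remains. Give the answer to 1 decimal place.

δ₀ = (0.01104378/0.01124000 − 1)×1000 = (0.982543 − 1)×1000 = -17.457 permil
α − 1 = ε/1000 = -0.0157
f^(α−1) = 0.125^(-0.0157) = 1.033186
δ_res = (-17.457 + 1000) × 1.033186 − 1000 = 1015.149 − 1000 = 15.15 permil

15.1 permil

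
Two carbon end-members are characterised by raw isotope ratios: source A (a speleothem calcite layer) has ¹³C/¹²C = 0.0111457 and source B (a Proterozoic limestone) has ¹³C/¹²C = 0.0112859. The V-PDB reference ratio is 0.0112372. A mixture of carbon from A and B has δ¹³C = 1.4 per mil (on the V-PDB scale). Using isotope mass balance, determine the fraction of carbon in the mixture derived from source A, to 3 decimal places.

δ_A = (0.0111457/0.0112372 − 1)×1000 = (0.991857 − 1)×1000 = -8.143 per mil
δ_B = (0.0112859/0.0112372 − 1)×1000 = (1.004334 − 1)×1000 = 4.334 per mil
f_A = (δ_mix − δ_B)/(δ_A − δ_B) = (1.4 − (4.334))/(-8.143 − (4.334))
f_A = -2.934 / -12.476 = 0.2351

0.235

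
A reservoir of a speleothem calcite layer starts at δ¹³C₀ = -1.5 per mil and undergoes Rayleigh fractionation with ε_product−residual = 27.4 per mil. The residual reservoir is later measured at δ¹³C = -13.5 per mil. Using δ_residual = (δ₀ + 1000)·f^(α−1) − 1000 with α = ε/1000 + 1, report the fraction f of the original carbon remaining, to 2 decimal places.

0.64

α − 1 = ε/1000 = 0.0274
(δ_res + 1000)/(δ₀ + 1000) = (-13.5 + 1000)/(-1.5 + 1000) = 986.5/998.5 = 0.987982
f = 0.987982^(1/0.0274) = exp(ln(0.987982)/0.0274) = exp(-0.01209/0.0274)
f = exp(-0.4413) = 0.6432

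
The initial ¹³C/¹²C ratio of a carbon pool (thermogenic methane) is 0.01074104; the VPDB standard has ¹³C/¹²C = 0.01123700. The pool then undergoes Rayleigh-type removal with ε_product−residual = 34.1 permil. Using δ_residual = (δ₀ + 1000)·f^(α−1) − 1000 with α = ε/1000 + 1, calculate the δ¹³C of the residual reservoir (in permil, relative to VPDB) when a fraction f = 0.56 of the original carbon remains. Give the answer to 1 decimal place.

-62.8 permil

δ₀ = (0.01074104/0.01123700 − 1)×1000 = (0.955864 − 1)×1000 = -44.136 permil
α − 1 = ε/1000 = 0.0341
f^(α−1) = 0.56^(0.0341) = 0.980422
δ_res = (-44.136 + 1000) × 0.980422 − 1000 = 937.150 − 1000 = -62.85 permil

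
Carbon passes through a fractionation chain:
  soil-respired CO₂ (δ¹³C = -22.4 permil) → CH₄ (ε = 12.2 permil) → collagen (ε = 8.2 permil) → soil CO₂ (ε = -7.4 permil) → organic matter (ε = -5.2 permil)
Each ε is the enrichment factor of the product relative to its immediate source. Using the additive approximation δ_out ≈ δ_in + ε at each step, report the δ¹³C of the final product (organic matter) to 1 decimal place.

step 1: δ ≈ -22.4 + (12.2) = -10.2 permil
step 2: δ ≈ -10.2 + (8.2) = -2.0 permil
step 3: δ ≈ -2.0 + (-7.4) = -9.4 permil
step 4: δ ≈ -9.4 + (-5.2) = -14.6 permil

-14.6 permil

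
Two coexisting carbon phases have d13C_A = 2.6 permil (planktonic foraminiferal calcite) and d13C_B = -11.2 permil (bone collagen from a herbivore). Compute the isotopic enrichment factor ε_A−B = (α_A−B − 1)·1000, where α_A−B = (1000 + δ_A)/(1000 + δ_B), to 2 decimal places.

α_A−B = (1000 + 2.6) / (1000 + -11.2) = 1002.6 / 988.8 = 1.013956
ε_A−B = (1.013956 − 1) × 1000 = 13.956 permil
(The approximation ε ≈ δ_A − δ_B would give 13.8 permil.)

13.96 permil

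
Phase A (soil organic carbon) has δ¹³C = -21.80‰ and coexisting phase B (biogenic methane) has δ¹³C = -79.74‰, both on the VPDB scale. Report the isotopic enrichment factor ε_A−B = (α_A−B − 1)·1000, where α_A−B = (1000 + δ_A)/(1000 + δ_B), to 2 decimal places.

62.96‰

α_A−B = (1000 + -21.80) / (1000 + -79.74) = 978.20 / 920.26 = 1.062960
ε_A−B = (1.062960 − 1) × 1000 = 62.960‰
(The approximation ε ≈ δ_A − δ_B would give 57.94‰.)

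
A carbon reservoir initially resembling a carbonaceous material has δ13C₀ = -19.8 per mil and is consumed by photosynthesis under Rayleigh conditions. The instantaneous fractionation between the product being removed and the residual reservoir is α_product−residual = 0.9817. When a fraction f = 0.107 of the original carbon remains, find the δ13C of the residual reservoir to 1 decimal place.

21.1 per mil

Rayleigh residual: δ_res = (δ₀ + 1000)·f^(α−1) − 1000
α − 1 = -0.01830
f^(α−1) = 0.107^(-0.01830) = 1.041747
δ_res = (-19.8 + 1000) × 1.041747 − 1000 = 1021.120 − 1000 = 21.12 per mil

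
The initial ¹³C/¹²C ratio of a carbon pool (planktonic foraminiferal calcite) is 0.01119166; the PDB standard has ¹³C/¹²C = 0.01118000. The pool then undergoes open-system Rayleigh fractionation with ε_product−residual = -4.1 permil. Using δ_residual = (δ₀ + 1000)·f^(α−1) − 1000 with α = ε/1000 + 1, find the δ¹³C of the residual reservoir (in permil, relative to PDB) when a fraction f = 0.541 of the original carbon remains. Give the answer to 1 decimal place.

3.6 permil

δ₀ = (0.01119166/0.01118000 − 1)×1000 = (1.001043 − 1)×1000 = 1.043 permil
α − 1 = ε/1000 = -0.0041
f^(α−1) = 0.541^(-0.0041) = 1.002522
δ_res = (1.043 + 1000) × 1.002522 − 1000 = 1003.568 − 1000 = 3.57 permil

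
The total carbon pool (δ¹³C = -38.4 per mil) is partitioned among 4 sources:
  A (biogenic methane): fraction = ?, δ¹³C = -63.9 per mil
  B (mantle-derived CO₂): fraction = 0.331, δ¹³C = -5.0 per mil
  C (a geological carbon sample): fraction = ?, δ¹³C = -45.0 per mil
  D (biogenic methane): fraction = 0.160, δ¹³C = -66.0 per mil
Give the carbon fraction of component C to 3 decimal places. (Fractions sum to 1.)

0.335

Let f_C and f_A be the unknown fractions; fractions sum to 1 so f_C + f_A = 0.509.
Mass balance: Σ fᵢ·δᵢ = δ_bulk ⇒ f_C·(-45.0) + f_A·(-63.9) = -38.4 − (-12.215) = -26.185
Substitute f_A = 0.509 − f_C:
f_C·(-45.0 − -63.9) = -26.185 − 0.509×(-63.9) = 6.340
f_C = 6.340 / 18.9 = 0.3355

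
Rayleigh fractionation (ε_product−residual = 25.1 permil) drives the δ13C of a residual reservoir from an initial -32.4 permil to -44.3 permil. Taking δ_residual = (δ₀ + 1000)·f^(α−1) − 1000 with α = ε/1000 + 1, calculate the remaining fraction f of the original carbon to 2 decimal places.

0.61

α − 1 = ε/1000 = 0.0251
(δ_res + 1000)/(δ₀ + 1000) = (-44.3 + 1000)/(-32.4 + 1000) = 955.7/967.6 = 0.987702
f = 0.987702^(1/0.0251) = exp(ln(0.987702)/0.0251) = exp(-0.01237/0.0251)
f = exp(-0.4930) = 0.6108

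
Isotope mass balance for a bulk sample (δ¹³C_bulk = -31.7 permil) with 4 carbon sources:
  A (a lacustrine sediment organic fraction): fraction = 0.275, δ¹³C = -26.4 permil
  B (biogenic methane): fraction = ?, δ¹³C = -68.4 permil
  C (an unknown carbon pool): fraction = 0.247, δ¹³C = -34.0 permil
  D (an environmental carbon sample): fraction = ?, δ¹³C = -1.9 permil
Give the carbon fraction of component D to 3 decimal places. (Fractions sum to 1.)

Let f_D and f_B be the unknown fractions; fractions sum to 1 so f_D + f_B = 0.478.
Mass balance: Σ fᵢ·δᵢ = δ_bulk ⇒ f_D·(-1.9) + f_B·(-68.4) = -31.7 − (-15.658) = -16.042
Substitute f_B = 0.478 − f_D:
f_D·(-1.9 − -68.4) = -16.042 − 0.478×(-68.4) = 16.653
f_D = 16.653 / 66.5 = 0.2504

0.250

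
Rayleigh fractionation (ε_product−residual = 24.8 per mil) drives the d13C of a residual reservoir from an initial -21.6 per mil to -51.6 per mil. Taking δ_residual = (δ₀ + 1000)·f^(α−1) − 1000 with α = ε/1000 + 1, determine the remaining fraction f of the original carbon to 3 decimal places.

α − 1 = ε/1000 = 0.0248
(δ_res + 1000)/(δ₀ + 1000) = (-51.6 + 1000)/(-21.6 + 1000) = 948.4/978.4 = 0.969338
f = 0.969338^(1/0.0248) = exp(ln(0.969338)/0.0248) = exp(-0.03114/0.0248)
f = exp(-1.2557) = 0.2849

0.285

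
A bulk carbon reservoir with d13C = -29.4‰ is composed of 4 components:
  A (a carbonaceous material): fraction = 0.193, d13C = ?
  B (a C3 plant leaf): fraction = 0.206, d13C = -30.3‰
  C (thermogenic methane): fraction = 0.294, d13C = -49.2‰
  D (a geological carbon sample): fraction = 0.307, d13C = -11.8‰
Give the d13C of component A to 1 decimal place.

-26.3‰

Isotope mass balance: δ_bulk = Σ fᵢ·δᵢ.
-29.4 = 0.193×δ_A + 0.206×(-30.3) + 0.294×(-49.2) + 0.307×(-11.8)
0.193·δ_A = -29.4 − (-24.329) = -5.071
δ_A = -5.071 / 0.193 = -26.27‰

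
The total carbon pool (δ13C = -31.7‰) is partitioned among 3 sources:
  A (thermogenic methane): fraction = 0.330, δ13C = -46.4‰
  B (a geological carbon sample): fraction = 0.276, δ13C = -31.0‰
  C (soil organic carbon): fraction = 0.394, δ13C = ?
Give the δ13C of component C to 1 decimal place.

Isotope mass balance: δ_bulk = Σ fᵢ·δᵢ.
-31.7 = 0.330×(-46.4) + 0.276×(-31.0) + 0.394×δ_C
0.394·δ_C = -31.7 − (-23.868) = -7.832
δ_C = -7.832 / 0.394 = -19.88‰

-19.9‰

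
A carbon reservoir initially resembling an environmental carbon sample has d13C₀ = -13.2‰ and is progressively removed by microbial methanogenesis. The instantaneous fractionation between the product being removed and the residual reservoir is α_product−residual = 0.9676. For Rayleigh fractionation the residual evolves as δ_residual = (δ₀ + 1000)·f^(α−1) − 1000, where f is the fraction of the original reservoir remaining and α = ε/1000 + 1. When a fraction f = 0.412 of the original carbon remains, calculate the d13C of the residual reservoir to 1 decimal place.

Rayleigh residual: δ_res = (δ₀ + 1000)·f^(α−1) − 1000
α − 1 = -0.03240
f^(α−1) = 0.412^(-0.03240) = 1.029147
δ_res = (-13.2 + 1000) × 1.029147 − 1000 = 1015.562 − 1000 = 15.56‰

15.6‰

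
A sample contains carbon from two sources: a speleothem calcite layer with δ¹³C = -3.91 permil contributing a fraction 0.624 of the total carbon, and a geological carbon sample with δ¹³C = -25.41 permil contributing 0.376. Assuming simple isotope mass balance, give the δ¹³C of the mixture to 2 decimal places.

δ_mix = f_A·δ_A + f_B·δ_B
δ_mix = 0.624 × (-3.91) + 0.376 × (-25.41)
δ_mix = -2.440 + -9.554 = -11.994 permil

-11.99 permil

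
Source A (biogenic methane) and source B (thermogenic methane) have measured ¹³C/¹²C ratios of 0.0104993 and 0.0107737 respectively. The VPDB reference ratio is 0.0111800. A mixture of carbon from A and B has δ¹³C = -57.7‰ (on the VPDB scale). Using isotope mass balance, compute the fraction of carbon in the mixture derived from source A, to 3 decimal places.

δ_A = (0.0104993/0.0111800 − 1)×1000 = (0.939114 − 1)×1000 = -60.886‰
δ_B = (0.0107737/0.0111800 − 1)×1000 = (0.963658 − 1)×1000 = -36.342‰
f_A = (δ_mix − δ_B)/(δ_A − δ_B) = (-57.7 − (-36.342))/(-60.886 − (-36.342))
f_A = -21.358 / -24.544 = 0.8702

0.870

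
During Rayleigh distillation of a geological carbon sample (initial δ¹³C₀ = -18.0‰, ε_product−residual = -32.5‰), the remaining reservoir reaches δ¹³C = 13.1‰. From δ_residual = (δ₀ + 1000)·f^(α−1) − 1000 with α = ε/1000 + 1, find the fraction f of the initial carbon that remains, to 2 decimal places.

α − 1 = ε/1000 = -0.0325
(δ_res + 1000)/(δ₀ + 1000) = (13.1 + 1000)/(-18.0 + 1000) = 1013.1/982.0 = 1.031670
f = 1.031670^(1/-0.0325) = exp(ln(1.031670)/-0.0325) = exp(0.03118/-0.0325)
f = exp(-0.9594) = 0.3831

0.38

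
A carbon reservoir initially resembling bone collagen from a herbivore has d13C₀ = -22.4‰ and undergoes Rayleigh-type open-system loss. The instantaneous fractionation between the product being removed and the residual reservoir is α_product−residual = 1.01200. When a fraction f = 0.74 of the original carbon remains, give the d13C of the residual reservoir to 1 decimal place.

-25.9‰

Rayleigh residual: δ_res = (δ₀ + 1000)·f^(α−1) − 1000
α − 1 = 0.01200
f^(α−1) = 0.74^(0.01200) = 0.996393
δ_res = (-22.4 + 1000) × 0.996393 − 1000 = 974.074 − 1000 = -25.93‰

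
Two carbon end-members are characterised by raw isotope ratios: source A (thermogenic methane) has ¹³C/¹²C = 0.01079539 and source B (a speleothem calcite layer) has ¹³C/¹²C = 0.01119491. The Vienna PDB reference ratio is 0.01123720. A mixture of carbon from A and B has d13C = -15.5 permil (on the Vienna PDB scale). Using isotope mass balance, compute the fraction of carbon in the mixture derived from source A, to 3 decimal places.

0.330

δ_A = (0.01079539/0.01123720 − 1)×1000 = (0.960683 − 1)×1000 = -39.317 permil
δ_B = (0.01119491/0.01123720 − 1)×1000 = (0.996237 − 1)×1000 = -3.763 permil
f_A = (δ_mix − δ_B)/(δ_A − δ_B) = (-15.5 − (-3.763))/(-39.317 − (-3.763))
f_A = -11.737 / -35.553 = 0.3301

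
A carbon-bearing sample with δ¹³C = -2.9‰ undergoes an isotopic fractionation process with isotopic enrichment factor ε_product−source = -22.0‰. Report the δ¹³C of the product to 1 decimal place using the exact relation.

-24.8‰

To first order, δ_product ≈ δ_source + ε = -24.9‰.
Exactly, δ_product = (δ_source + 1000)·(ε/1000 + 1) − 1000.
δ_product = (-2.9 + 1000) × (-22.0/1000 + 1) − 1000
δ_product = -24.84‰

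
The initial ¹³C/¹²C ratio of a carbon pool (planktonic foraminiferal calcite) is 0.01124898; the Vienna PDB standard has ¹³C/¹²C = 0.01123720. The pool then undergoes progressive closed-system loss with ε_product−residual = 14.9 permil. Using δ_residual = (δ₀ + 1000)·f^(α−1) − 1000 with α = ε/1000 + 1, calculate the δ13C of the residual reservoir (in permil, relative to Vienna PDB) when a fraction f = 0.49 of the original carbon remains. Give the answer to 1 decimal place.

-9.5 permil

δ₀ = (0.01124898/0.01123720 − 1)×1000 = (1.001048 − 1)×1000 = 1.048 permil
α − 1 = ε/1000 = 0.0149
f^(α−1) = 0.49^(0.0149) = 0.989427
δ_res = (1.048 + 1000) × 0.989427 − 1000 = 990.465 − 1000 = -9.54 permil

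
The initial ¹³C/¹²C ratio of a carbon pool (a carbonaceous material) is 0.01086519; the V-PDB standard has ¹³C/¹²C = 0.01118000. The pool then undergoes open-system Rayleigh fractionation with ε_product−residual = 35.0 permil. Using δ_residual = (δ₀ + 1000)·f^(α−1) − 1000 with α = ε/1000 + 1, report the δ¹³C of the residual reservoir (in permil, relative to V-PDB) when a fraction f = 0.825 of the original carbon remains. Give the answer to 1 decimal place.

-34.7 permil

δ₀ = (0.01086519/0.01118000 − 1)×1000 = (0.971842 − 1)×1000 = -28.158 permil
α − 1 = ε/1000 = 0.0350
f^(α−1) = 0.825^(0.0350) = 0.993290
δ_res = (-28.158 + 1000) × 0.993290 − 1000 = 965.320 − 1000 = -34.68 permil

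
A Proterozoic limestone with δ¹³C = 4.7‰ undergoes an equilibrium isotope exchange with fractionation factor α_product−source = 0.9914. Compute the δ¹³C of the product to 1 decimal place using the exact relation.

δ_product = (δ_source + 1000)·α − 1000
δ_product = (4.7 + 1000) × 0.9914 − 1000
δ_product = 996.060 − 1000 = -3.94‰

-3.9‰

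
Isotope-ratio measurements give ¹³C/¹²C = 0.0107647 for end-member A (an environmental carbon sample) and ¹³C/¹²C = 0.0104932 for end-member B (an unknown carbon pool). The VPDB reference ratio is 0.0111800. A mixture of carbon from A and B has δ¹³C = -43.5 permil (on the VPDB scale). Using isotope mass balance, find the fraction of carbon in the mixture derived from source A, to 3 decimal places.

δ_A = (0.0107647/0.0111800 − 1)×1000 = (0.962853 − 1)×1000 = -37.147 permil
δ_B = (0.0104932/0.0111800 − 1)×1000 = (0.938569 − 1)×1000 = -61.431 permil
f_A = (δ_mix − δ_B)/(δ_A − δ_B) = (-43.5 − (-61.431))/(-37.147 − (-61.431))
f_A = 17.931 / 24.284 = 0.7384

0.738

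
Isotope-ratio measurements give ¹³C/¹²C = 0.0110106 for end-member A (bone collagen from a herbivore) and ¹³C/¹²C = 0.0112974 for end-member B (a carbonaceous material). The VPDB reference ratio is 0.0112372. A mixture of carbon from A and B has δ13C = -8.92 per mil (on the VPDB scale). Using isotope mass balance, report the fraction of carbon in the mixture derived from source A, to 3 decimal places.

δ_A = (0.0110106/0.0112372 − 1)×1000 = (0.979835 − 1)×1000 = -20.165 per mil
δ_B = (0.0112974/0.0112372 − 1)×1000 = (1.005357 − 1)×1000 = 5.357 per mil
f_A = (δ_mix − δ_B)/(δ_A − δ_B) = (-8.92 − (5.357))/(-20.165 − (5.357))
f_A = -14.277 / -25.522 = 0.5594

0.559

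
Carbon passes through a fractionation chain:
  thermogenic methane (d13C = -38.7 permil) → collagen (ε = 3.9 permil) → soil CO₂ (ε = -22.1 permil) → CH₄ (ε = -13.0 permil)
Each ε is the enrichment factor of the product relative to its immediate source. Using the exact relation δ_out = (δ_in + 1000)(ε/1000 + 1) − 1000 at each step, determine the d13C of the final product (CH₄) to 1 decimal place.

-68.5 permil

step 1: δ = (-38.70 + 1000)·(3.9/1000 + 1) − 1000 = -34.95 permil
step 2: δ = (-34.95 + 1000)·(-22.1/1000 + 1) − 1000 = -56.28 permil
step 3: δ = (-56.28 + 1000)·(-13.0/1000 + 1) − 1000 = -68.55 permil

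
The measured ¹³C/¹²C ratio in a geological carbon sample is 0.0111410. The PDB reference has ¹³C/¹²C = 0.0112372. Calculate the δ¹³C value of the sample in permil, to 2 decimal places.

δ¹³C = (R_sample / R_standard − 1) × 1000
R_sample / R_standard = 0.0111410 / 0.0112372 = 0.991439
δ¹³C = (0.991439 − 1) × 1000 = -8.561 permil

-8.56 permil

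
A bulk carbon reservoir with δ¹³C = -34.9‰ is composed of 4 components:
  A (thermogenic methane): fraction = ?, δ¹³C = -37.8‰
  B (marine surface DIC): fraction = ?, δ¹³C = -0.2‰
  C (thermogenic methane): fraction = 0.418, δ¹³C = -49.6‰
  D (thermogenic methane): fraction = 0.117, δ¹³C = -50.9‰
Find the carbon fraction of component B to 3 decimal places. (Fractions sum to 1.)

0.249

Let f_B and f_A be the unknown fractions; fractions sum to 1 so f_B + f_A = 0.465.
Mass balance: Σ fᵢ·δᵢ = δ_bulk ⇒ f_B·(-0.2) + f_A·(-37.8) = -34.9 − (-26.688) = -8.212
Substitute f_A = 0.465 − f_B:
f_B·(-0.2 − -37.8) = -8.212 − 0.465×(-37.8) = 9.365
f_B = 9.365 / 37.6 = 0.2491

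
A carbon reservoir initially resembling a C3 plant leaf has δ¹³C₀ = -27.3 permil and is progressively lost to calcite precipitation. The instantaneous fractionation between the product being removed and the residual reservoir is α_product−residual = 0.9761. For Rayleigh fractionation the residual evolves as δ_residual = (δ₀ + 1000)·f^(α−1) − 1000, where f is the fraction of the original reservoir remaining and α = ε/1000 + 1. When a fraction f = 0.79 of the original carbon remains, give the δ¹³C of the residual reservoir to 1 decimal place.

Rayleigh residual: δ_res = (δ₀ + 1000)·f^(α−1) − 1000
α − 1 = -0.02390
f^(α−1) = 0.79^(-0.02390) = 1.005650
δ_res = (-27.3 + 1000) × 1.005650 − 1000 = 978.195 − 1000 = -21.80 permil

-21.8 permil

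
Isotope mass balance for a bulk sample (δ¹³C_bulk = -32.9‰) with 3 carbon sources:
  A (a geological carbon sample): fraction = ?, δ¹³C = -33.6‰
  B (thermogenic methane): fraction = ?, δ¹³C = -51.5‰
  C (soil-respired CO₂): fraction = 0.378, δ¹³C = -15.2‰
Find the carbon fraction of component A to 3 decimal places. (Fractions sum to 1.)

0.273

Let f_A and f_B be the unknown fractions; fractions sum to 1 so f_A + f_B = 0.622.
Mass balance: Σ fᵢ·δᵢ = δ_bulk ⇒ f_A·(-33.6) + f_B·(-51.5) = -32.9 − (-5.746) = -27.154
Substitute f_B = 0.622 − f_A:
f_A·(-33.6 − -51.5) = -27.154 − 0.622×(-51.5) = 4.879
f_A = 4.879 / 17.9 = 0.2725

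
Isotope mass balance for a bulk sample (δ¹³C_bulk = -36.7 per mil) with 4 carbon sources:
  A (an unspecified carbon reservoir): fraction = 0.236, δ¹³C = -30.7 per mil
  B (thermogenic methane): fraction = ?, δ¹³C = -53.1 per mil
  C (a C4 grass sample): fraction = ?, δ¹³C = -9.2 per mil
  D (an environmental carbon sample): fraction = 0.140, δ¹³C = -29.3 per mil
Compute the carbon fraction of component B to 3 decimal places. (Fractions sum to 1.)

0.447

Let f_B and f_C be the unknown fractions; fractions sum to 1 so f_B + f_C = 0.624.
Mass balance: Σ fᵢ·δᵢ = δ_bulk ⇒ f_B·(-53.1) + f_C·(-9.2) = -36.7 − (-11.347) = -25.353
Substitute f_C = 0.624 − f_B:
f_B·(-53.1 − -9.2) = -25.353 − 0.624×(-9.2) = -19.612
f_B = -19.612 / -43.9 = 0.4467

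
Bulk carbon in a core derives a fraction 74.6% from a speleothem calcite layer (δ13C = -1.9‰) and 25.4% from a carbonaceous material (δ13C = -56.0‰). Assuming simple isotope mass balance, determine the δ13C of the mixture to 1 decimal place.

δ_mix = f_A·δ_A + f_B·δ_B
δ_mix = 0.746 × (-1.9) + 0.254 × (-56.0)
δ_mix = -1.42 + -14.22 = -15.64‰

-15.6‰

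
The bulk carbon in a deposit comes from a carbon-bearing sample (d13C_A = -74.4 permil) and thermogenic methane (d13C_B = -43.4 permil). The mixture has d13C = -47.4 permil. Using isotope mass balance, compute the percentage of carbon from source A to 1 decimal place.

δ_mix = f_A·δ_A + (1 − f_A)·δ_B  ⇒  f_A = (δ_mix − δ_B)/(δ_A − δ_B)
f_A = (-47.4 − (-43.4)) / (-74.4 − (-43.4))
f_A = -4.0 / -31.0 = 0.1290

12.9%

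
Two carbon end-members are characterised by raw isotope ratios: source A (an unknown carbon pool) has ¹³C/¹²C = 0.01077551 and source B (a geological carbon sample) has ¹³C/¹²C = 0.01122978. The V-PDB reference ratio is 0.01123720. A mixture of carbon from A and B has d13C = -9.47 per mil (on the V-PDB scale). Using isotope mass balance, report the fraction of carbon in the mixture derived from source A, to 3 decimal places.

0.218

δ_A = (0.01077551/0.01123720 − 1)×1000 = (0.958914 − 1)×1000 = -41.086 per mil
δ_B = (0.01122978/0.01123720 − 1)×1000 = (0.999340 − 1)×1000 = -0.660 per mil
f_A = (δ_mix − δ_B)/(δ_A − δ_B) = (-9.47 − (-0.660))/(-41.086 − (-0.660))
f_A = -8.810 / -40.426 = 0.2179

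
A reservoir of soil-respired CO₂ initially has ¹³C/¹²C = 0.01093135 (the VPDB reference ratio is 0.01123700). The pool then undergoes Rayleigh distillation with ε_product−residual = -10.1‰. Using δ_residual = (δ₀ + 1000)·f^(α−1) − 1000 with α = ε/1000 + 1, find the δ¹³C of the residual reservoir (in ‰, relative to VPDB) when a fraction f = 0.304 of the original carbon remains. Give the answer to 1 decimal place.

δ₀ = (0.01093135/0.01123700 − 1)×1000 = (0.972800 − 1)×1000 = -27.200‰
α − 1 = ε/1000 = -0.0101
f^(α−1) = 0.304^(-0.0101) = 1.012099
δ_res = (-27.200 + 1000) × 1.012099 − 1000 = 984.570 − 1000 = -15.43‰

-15.4‰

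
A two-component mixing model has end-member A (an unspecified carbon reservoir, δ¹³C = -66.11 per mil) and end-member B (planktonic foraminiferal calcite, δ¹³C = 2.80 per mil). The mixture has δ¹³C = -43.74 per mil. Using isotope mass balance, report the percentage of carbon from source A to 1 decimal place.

δ_mix = f_A·δ_A + (1 − f_A)·δ_B  ⇒  f_A = (δ_mix − δ_B)/(δ_A − δ_B)
f_A = (-43.74 − (2.80)) / (-66.11 − (2.80))
f_A = -46.54 / -68.91 = 0.6754

67.5%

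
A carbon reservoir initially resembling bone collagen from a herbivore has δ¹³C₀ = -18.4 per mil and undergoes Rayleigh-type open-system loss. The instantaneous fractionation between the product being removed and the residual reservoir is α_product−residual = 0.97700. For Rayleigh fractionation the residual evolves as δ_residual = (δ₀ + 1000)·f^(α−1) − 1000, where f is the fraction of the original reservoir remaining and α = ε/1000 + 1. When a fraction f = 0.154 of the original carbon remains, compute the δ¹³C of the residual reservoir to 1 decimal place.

Rayleigh residual: δ_res = (δ₀ + 1000)·f^(α−1) − 1000
α − 1 = -0.02300
f^(α−1) = 0.154^(-0.02300) = 1.043968
δ_res = (-18.4 + 1000) × 1.043968 − 1000 = 1024.759 − 1000 = 24.76 per mil

24.8 per mil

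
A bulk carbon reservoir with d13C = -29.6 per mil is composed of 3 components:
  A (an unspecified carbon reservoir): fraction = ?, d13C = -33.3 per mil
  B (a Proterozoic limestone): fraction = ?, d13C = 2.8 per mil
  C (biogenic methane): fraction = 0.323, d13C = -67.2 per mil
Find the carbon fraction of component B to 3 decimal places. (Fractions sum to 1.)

Let f_B and f_A be the unknown fractions; fractions sum to 1 so f_B + f_A = 0.677.
Mass balance: Σ fᵢ·δᵢ = δ_bulk ⇒ f_B·(2.8) + f_A·(-33.3) = -29.6 − (-21.706) = -7.894
Substitute f_A = 0.677 − f_B:
f_B·(2.8 − -33.3) = -7.894 − 0.677×(-33.3) = 14.650
f_B = 14.650 / 36.1 = 0.4058

0.406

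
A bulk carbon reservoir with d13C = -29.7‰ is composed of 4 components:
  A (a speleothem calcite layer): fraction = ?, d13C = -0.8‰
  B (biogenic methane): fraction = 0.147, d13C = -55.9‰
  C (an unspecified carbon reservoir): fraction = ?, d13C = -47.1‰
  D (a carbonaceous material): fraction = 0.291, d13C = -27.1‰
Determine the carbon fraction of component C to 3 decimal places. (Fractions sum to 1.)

0.284

Let f_C and f_A be the unknown fractions; fractions sum to 1 so f_C + f_A = 0.562.
Mass balance: Σ fᵢ·δᵢ = δ_bulk ⇒ f_C·(-47.1) + f_A·(-0.8) = -29.7 − (-16.103) = -13.597
Substitute f_A = 0.562 − f_C:
f_C·(-47.1 − -0.8) = -13.597 − 0.562×(-0.8) = -13.147
f_C = -13.147 / -46.3 = 0.2840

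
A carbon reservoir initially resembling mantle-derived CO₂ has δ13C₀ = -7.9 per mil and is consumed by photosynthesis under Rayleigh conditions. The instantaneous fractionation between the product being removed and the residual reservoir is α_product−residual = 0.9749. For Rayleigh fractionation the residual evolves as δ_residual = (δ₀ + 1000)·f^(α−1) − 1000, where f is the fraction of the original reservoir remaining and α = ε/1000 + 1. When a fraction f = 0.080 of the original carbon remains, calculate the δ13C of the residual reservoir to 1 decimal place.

Rayleigh residual: δ_res = (δ₀ + 1000)·f^(α−1) − 1000
α − 1 = -0.02510
f^(α−1) = 0.080^(-0.02510) = 1.065448
δ_res = (-7.9 + 1000) × 1.065448 − 1000 = 1057.031 − 1000 = 57.03 per mil

57.0 per mil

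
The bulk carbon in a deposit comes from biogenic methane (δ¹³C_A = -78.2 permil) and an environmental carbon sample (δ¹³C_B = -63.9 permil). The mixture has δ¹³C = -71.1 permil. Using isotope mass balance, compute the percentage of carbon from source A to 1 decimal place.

δ_mix = f_A·δ_A + (1 − f_A)·δ_B  ⇒  f_A = (δ_mix − δ_B)/(δ_A − δ_B)
f_A = (-71.1 − (-63.9)) / (-78.2 − (-63.9))
f_A = -7.2 / -14.3 = 0.5035

50.3%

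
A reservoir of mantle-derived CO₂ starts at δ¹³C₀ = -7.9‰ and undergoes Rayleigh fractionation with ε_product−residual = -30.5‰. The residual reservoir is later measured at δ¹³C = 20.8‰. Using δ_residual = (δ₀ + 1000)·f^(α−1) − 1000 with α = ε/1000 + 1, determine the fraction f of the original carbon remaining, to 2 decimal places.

α − 1 = ε/1000 = -0.0305
(δ_res + 1000)/(δ₀ + 1000) = (20.8 + 1000)/(-7.9 + 1000) = 1020.8/992.1 = 1.028929
f = 1.028929^(1/-0.0305) = exp(ln(1.028929)/-0.0305) = exp(0.02852/-0.0305)
f = exp(-0.9350) = 0.3926

0.39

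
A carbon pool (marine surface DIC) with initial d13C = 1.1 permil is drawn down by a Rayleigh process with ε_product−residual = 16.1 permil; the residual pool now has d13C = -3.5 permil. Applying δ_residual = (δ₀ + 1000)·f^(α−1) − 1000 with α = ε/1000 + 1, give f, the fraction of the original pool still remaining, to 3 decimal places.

α − 1 = ε/1000 = 0.0161
(δ_res + 1000)/(δ₀ + 1000) = (-3.5 + 1000)/(1.1 + 1000) = 996.5/1001.1 = 0.995405
f = 0.995405^(1/0.0161) = exp(ln(0.995405)/0.0161) = exp(-0.00461/0.0161)
f = exp(-0.2861) = 0.7512

0.751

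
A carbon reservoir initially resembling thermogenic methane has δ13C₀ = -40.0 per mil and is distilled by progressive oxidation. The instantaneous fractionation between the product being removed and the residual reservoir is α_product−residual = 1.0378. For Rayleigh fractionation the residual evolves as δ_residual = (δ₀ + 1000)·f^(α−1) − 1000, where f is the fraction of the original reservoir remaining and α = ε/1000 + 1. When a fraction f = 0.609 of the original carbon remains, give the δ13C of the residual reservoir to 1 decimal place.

Rayleigh residual: δ_res = (δ₀ + 1000)·f^(α−1) − 1000
α − 1 = 0.03780
f^(α−1) = 0.609^(0.03780) = 0.981428
δ_res = (-40.0 + 1000) × 0.981428 − 1000 = 942.171 − 1000 = -57.83 per mil

-57.8 per mil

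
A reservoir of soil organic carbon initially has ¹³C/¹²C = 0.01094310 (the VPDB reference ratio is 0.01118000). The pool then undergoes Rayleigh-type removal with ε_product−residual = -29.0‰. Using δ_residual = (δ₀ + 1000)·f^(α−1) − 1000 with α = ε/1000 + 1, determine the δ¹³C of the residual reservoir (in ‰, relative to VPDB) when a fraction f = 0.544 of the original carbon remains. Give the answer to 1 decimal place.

-3.8‰

δ₀ = (0.01094310/0.01118000 − 1)×1000 = (0.978810 − 1)×1000 = -21.190‰
α − 1 = ε/1000 = -0.0290
f^(α−1) = 0.544^(-0.0290) = 1.017812
δ_res = (-21.190 + 1000) × 1.017812 − 1000 = 996.245 − 1000 = -3.75‰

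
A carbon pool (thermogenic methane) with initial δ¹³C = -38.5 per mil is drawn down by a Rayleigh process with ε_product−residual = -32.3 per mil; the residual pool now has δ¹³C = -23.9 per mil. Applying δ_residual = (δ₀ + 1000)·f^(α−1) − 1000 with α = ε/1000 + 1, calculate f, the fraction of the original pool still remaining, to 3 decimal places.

α − 1 = ε/1000 = -0.0323
(δ_res + 1000)/(δ₀ + 1000) = (-23.9 + 1000)/(-38.5 + 1000) = 976.1/961.5 = 1.015185
f = 1.015185^(1/-0.0323) = exp(ln(1.015185)/-0.0323) = exp(0.01507/-0.0323)
f = exp(-0.4666) = 0.6271

0.627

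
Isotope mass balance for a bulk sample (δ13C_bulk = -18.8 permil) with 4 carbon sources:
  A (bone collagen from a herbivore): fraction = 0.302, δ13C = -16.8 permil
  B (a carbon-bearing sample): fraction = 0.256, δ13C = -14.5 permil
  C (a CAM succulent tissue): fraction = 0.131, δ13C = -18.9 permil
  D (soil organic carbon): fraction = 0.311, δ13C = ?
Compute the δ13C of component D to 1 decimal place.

Isotope mass balance: δ_bulk = Σ fᵢ·δᵢ.
-18.8 = 0.302×(-16.8) + 0.256×(-14.5) + 0.131×(-18.9) + 0.311×δ_D
0.311·δ_D = -18.8 − (-11.261) = -7.539
δ_D = -7.539 / 0.311 = -24.24 permil

-24.2 permil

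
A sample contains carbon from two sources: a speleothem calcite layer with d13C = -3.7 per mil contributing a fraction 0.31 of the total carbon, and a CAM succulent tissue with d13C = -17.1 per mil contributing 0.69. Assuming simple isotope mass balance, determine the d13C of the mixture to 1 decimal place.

δ_mix = f_A·δ_A + f_B·δ_B
δ_mix = 0.31 × (-3.7) + 0.69 × (-17.1)
δ_mix = -1.15 + -11.80 = -12.95 per mil

-12.9 per mil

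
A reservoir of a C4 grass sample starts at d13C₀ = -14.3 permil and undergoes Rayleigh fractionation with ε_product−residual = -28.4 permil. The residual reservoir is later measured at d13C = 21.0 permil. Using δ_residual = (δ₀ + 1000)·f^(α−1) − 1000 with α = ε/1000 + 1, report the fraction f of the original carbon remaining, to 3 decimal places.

α − 1 = ε/1000 = -0.0284
(δ_res + 1000)/(δ₀ + 1000) = (21.0 + 1000)/(-14.3 + 1000) = 1021.0/985.7 = 1.035812
f = 1.035812^(1/-0.0284) = exp(ln(1.035812)/-0.0284) = exp(0.03519/-0.0284)
f = exp(-1.2389) = 0.2897

0.290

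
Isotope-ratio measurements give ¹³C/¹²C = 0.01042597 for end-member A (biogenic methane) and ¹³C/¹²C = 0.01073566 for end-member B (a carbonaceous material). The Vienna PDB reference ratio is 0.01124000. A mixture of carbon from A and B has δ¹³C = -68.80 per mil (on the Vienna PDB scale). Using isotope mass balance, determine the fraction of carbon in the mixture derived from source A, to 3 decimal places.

δ_A = (0.01042597/0.01124000 − 1)×1000 = (0.927577 − 1)×1000 = -72.423 per mil
δ_B = (0.01073566/0.01124000 − 1)×1000 = (0.955130 − 1)×1000 = -44.870 per mil
f_A = (δ_mix − δ_B)/(δ_A − δ_B) = (-68.80 − (-44.870))/(-72.423 − (-44.870))
f_A = -23.930 / -27.552 = 0.8685

0.869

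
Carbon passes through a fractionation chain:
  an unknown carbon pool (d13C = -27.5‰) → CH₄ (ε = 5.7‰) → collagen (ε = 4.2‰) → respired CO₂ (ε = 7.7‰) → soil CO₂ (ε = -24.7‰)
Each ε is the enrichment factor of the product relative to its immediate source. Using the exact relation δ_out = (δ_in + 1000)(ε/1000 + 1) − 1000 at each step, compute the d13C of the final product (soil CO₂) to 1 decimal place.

-34.7‰

step 1: δ = (-27.50 + 1000)·(5.7/1000 + 1) − 1000 = -21.96‰
step 2: δ = (-21.96 + 1000)·(4.2/1000 + 1) − 1000 = -17.85‰
step 3: δ = (-17.85 + 1000)·(7.7/1000 + 1) − 1000 = -10.29‰
step 4: δ = (-10.29 + 1000)·(-24.7/1000 + 1) − 1000 = -34.73‰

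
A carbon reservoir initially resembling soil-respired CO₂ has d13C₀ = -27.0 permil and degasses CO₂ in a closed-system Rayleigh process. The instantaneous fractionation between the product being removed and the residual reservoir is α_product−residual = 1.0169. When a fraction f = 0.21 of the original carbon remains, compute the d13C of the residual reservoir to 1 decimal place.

-52.3 permil

Rayleigh residual: δ_res = (δ₀ + 1000)·f^(α−1) − 1000
α − 1 = 0.01690
f^(α−1) = 0.21^(0.01690) = 0.973970
δ_res = (-27.0 + 1000) × 0.973970 − 1000 = 947.673 − 1000 = -52.33 permil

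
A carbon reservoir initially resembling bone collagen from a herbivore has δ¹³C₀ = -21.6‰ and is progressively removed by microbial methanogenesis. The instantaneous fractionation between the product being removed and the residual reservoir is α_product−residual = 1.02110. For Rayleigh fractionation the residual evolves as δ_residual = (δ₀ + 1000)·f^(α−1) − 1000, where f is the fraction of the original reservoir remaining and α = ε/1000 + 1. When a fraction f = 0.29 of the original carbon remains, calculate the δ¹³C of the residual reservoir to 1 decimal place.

Rayleigh residual: δ_res = (δ₀ + 1000)·f^(α−1) − 1000
α − 1 = 0.02110
f^(α−1) = 0.29^(0.02110) = 0.974219
δ_res = (-21.6 + 1000) × 0.974219 − 1000 = 953.176 − 1000 = -46.82‰

-46.8‰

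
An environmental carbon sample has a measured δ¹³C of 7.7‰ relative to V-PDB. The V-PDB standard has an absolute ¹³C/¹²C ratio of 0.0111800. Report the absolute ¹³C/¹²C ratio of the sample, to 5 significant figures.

R_sample = R_standard × (δ¹³C/1000 + 1)
R_sample = 0.0111800 × (7.7/1000 + 1) = 0.0111800 × 1.007700
R_sample = 0.0112661

0.011266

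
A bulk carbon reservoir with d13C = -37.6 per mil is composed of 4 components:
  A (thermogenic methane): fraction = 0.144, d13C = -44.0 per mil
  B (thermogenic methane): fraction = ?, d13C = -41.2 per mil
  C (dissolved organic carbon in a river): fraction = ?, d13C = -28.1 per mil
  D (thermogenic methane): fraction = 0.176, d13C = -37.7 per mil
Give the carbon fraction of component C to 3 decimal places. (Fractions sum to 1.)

0.259

Let f_C and f_B be the unknown fractions; fractions sum to 1 so f_C + f_B = 0.680.
Mass balance: Σ fᵢ·δᵢ = δ_bulk ⇒ f_C·(-28.1) + f_B·(-41.2) = -37.6 − (-12.971) = -24.629
Substitute f_B = 0.680 − f_C:
f_C·(-28.1 − -41.2) = -24.629 − 0.680×(-41.2) = 3.387
f_C = 3.387 / 13.1 = 0.2586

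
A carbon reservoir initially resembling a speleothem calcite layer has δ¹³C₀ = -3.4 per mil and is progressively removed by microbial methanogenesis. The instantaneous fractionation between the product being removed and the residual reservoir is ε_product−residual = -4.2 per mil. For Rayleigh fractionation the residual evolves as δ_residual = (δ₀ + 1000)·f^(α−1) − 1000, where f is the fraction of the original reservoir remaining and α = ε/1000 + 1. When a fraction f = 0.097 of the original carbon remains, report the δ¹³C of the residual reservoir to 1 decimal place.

6.4 per mil

Rayleigh residual: δ_res = (δ₀ + 1000)·f^(α−1) − 1000
α = ε/1000 + 1 = 0.99580, so α − 1 = -0.00420
f^(α−1) = 0.097^(-0.00420) = 1.009847
δ_res = (-3.4 + 1000) × 1.009847 − 1000 = 1006.413 − 1000 = 6.41 per mil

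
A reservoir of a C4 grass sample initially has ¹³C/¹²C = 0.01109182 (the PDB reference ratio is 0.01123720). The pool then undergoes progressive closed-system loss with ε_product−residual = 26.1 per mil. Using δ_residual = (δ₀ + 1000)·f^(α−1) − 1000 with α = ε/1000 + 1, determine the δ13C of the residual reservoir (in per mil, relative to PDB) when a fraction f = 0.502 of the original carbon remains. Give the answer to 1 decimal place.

δ₀ = (0.01109182/0.01123720 − 1)×1000 = (0.987063 − 1)×1000 = -12.937 per mil
α − 1 = ε/1000 = 0.0261
f^(α−1) = 0.502^(0.0261) = 0.982174
δ_res = (-12.937 + 1000) × 0.982174 − 1000 = 969.467 − 1000 = -30.53 per mil

-30.5 per mil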